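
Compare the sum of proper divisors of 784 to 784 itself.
abundant

Proper divisors of 784: sum = 1 + 2 + 4 + 7 + 8 + 14 + 16 + 28 + 49 + 56 + 98 + 112 + 196 + 392 = 983
Since 983 > 784, 784 is abundant.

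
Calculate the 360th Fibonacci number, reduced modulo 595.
0

Matrix identity: Q^n = [[F_(n+1), F_n], [F_n, F_(n-1)]] with Q = [[1,1],[1,0]].
n = 360 = 101101000₂. Square-and-multiply, entries mod 595:
Q^1 = [[1,1],[1,0]]
Q^2 = (Q^1)² = [[2,1],[1,1]]
Q^5 = (Q^2)²·Q = [[8,5],[5,3]]
Q^11 = (Q^5)²·Q = [[144,89],[89,55]]
Q^22 = (Q^11)² = [[97,456],[456,236]]
Q^45 = (Q^22)²·Q = [[293,170],[170,123]]
Q^90 = (Q^45)² = [[509,510],[510,594]]
Q^180 = (Q^90)² = [[341,255],[255,86]]
Q^360 = (Q^180)² = [[426,0],[0,426]]
F_360 mod 595 = Q^360[0][1] = 0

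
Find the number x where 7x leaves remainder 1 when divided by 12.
7

gcd(7, 12) = 1, so the inverse exists.
Extended Euclidean algorithm on (12, 7):
12 = 1 × 7 + 5  ⟹  5 = (1)·12 + (-1)·7
7 = 1 × 5 + 2  ⟹  2 = (-1)·12 + (2)·7
5 = 2 × 2 + 1  ⟹  1 = (3)·12 + (-5)·7
So (-5)·7 ≡ 1 (mod 12), i.e. 7^(-1) ≡ -5 ≡ 7 (mod 12).
Check: 7 × 7 = 49 ≡ 1 (mod 12)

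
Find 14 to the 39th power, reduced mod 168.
56

Repeated squaring. Binary of 39 = 100111.
14^1 ≡ 14 (mod 168); 14^2 ≡ 28 (mod 168); 14^4 ≡ 112 (mod 168); 14^8 ≡ 112 (mod 168); 14^16 ≡ 112 (mod 168); 14^32 ≡ 112 (mod 168)
14^39 = 14^1 × 14^2 × 14^4 × 14^32 ≡ 56 (mod 168)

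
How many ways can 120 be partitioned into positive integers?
1844349560

p(n) counts ways to write n as a sum of positive integers (order ignored).
Euler's pentagonal recurrence: p(k) = p(k-1) + p(k-2) - p(k-5) - p(k-7) + p(k-12) + p(k-15) - ... (offsets j(3j∓1)/2, signs ++--, p(0)=1, p(<0)=0).
DP table for k = 0..119: p(0)=1, p(1)=1, p(2)=2, p(3)=3, p(4)=5, p(5)=7, p(6)=11, p(7)=15, p(8)=22, p(9)=30, p(10)=42, p(11)=56, p(12)=77, p(13)=101, p(14)=135, p(15)=176, p(16)=231, p(17)=297, p(18)=385, p(19)=490, p(20)=627, p(21)=792, p(22)=1002, p(23)=1255, p(24)=1575, p(25)=1958, p(26)=2436, p(27)=3010, p(28)=3718, p(29)=4565, p(30)=5604, p(31)=6842, p(32)=8349, p(33)=10143, p(34)=12310, p(35)=14883, p(36)=17977, p(37)=21637, p(38)=26015, p(39)=31185, p(40)=37338, p(41)=44583, p(42)=53174, p(43)=63261, p(44)=75175, p(45)=89134, p(46)=105558, p(47)=124754, p(48)=147273, p(49)=173525, p(50)=204226, p(51)=239943, p(52)=281589, p(53)=329931, p(54)=386155, p(55)=451276, p(56)=526823, p(57)=614154, p(58)=715220, p(59)=831820, p(60)=966467, p(61)=1121505, p(62)=1300156, p(63)=1505499, p(64)=1741630, p(65)=2012558, p(66)=2323520, p(67)=2679689, p(68)=3087735, p(69)=3554345, p(70)=4087968, p(71)=4697205, p(72)=5392783, p(73)=6185689, p(74)=7089500, p(75)=8118264, p(76)=9289091, p(77)=10619863, p(78)=12132164, p(79)=13848650, p(80)=15796476, p(81)=18004327, p(82)=20506255, p(83)=23338469, p(84)=26543660, p(85)=30167357, p(86)=34262962, p(87)=38887673, p(88)=44108109, p(89)=49995925, p(90)=56634173, p(91)=64112359, p(92)=72533807, p(93)=82010177, p(94)=92669720, p(95)=104651419, p(96)=118114304, p(97)=133230930, p(98)=150198136, p(99)=169229875, p(100)=190569292, p(101)=214481126, p(102)=241265379, p(103)=271248950, p(104)=304801365, p(105)=342325709, p(106)=384276336, p(107)=431149389, p(108)=483502844, p(109)=541946240, p(110)=607163746, p(111)=679903203, p(112)=761002156, p(113)=851376628, p(114)=952050665, p(115)=1064144451, p(116)=1188908248, p(117)=1327710076, p(118)=1482074143, p(119)=1653668665.
Final step: p(120) = p(119) + p(118) - p(115) - p(113) + p(108) + p(105) - p(98) - p(94) + p(85) + p(80) - p(69) - p(63) + p(50) + p(43) - p(28) - p(20) + p(3)
= 1653668665 + 1482074143 - 1064144451 - 851376628 + 483502844 + 342325709 - 150198136 - 92669720 + 30167357 + 15796476 - 3554345 - 1505499 + 204226 + 63261 - 3718 - 627 + 3
= 1844349560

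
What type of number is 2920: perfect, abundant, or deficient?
abundant

Proper divisors of 2920: sum = 1 + 2 + 4 + 5 + 8 + 10 + 20 + 40 + 73 + 146 + 292 + 365 + 584 + 730 + 1460 = 3740
Since 3740 > 2920, 2920 is abundant.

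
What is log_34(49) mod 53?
12

Baby-step giant-step with step n = ⌈√53⌉ = 8.
Baby steps 34^j mod 53 (j:value) for j=0..7: 0:1, 1:34, 2:43, 3:31, 4:47, 5:8, 6:7, 7:26.
Giant-step multiplier: 34^(-8) ≡ 34^(52-8) = 34^44 ≡ 28 (mod 53).
Giant steps γ_i = 49·28^i mod 53: γ_0=49, γ_1=47 (in table at j=4).
x = i·n + j = 1·8 + 4 = 12.
Check: 34^12 ≡ 49 (mod 53).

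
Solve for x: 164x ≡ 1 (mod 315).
194

gcd(164, 315) = 1, so the inverse exists.
Extended Euclidean algorithm on (315, 164):
315 = 1 × 164 + 151  ⟹  151 = (1)·315 + (-1)·164
164 = 1 × 151 + 13  ⟹  13 = (-1)·315 + (2)·164
151 = 11 × 13 + 8  ⟹  8 = (12)·315 + (-23)·164
13 = 1 × 8 + 5  ⟹  5 = (-13)·315 + (25)·164
8 = 1 × 5 + 3  ⟹  3 = (25)·315 + (-48)·164
5 = 1 × 3 + 2  ⟹  2 = (-38)·315 + (73)·164
3 = 1 × 2 + 1  ⟹  1 = (63)·315 + (-121)·164
So (-121)·164 ≡ 1 (mod 315), i.e. 164^(-1) ≡ -121 ≡ 194 (mod 315).
Check: 164 × 194 = 31816 ≡ 1 (mod 315)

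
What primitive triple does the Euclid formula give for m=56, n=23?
(2607, 2576, 3665)

Euclid's formula: a = m² - n², b = 2mn, c = m² + n²
m = 56, n = 23
a = 56² - 23² = 3136 - 529 = 2607
b = 2 × 56 × 23 = 2576
c = 56² + 23² = 3136 + 529 = 3665
Verification: 2607² + 2576² = 6796449 + 6635776 = 13432225 = 3665² ✓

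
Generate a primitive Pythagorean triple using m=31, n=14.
(765, 868, 1157)

Euclid's formula: a = m² - n², b = 2mn, c = m² + n²
m = 31, n = 14
a = 31² - 14² = 961 - 196 = 765
b = 2 × 31 × 14 = 868
c = 31² + 14² = 961 + 196 = 1157
Verification: 765² + 868² = 585225 + 753424 = 1338649 = 1157² ✓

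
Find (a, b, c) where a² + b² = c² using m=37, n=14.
(1173, 1036, 1565)

Euclid's formula: a = m² - n², b = 2mn, c = m² + n²
m = 37, n = 14
a = 37² - 14² = 1369 - 196 = 1173
b = 2 × 37 × 14 = 1036
c = 37² + 14² = 1369 + 196 = 1565
Verification: 1173² + 1036² = 1375929 + 1073296 = 2449225 = 1565² ✓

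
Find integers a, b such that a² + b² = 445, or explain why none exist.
2² + 21² (a=2, b=21)

Factorization: 445 = 5 × 89
By Fermat: n is sum of two squares iff every prime p ≡ 3 (mod 4) appears to even power.
All primes ≡ 3 (mod 4) appear to even power.
Search a = 0, 1, 2, … for 445 - a² a perfect square: first hit at a = 2: 445 - 4 = 441 = 21².
445 = 2² + 21² = 4 + 441 ✓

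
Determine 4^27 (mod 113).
85

Repeated squaring. Binary of 27 = 11011.
4^1 ≡ 4 (mod 113); 4^2 ≡ 16 (mod 113); 4^4 ≡ 30 (mod 113); 4^8 ≡ 109 (mod 113); 4^16 ≡ 16 (mod 113)
4^27 = 4^1 × 4^2 × 4^8 × 4^16 ≡ 85 (mod 113)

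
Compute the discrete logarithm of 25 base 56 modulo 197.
138

Baby-step giant-step with step n = ⌈√197⌉ = 15.
Baby steps 56^j mod 197 (j:value) for j=0..14: 0:1, 1:56, 2:181, 3:89, 4:59, 5:152, 6:41, 7:129, 8:132, 9:103, 10:55, 11:125, 12:105, 13:167, 14:93.
Giant-step multiplier: 56^(-15) ≡ 56^(196-15) = 56^181 ≡ 126 (mod 197).
Giant steps γ_i = 25·126^i mod 197: γ_0=25, γ_1=195, γ_2=142, γ_3=162, γ_4=121, γ_5=77, γ_6=49, γ_7=67, γ_8=168, γ_9=89 (in table at j=3).
x = i·n + j = 9·15 + 3 = 138.
Check: 56^138 ≡ 25 (mod 197).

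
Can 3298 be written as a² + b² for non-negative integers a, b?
7² + 57² (a=7, b=57)

Factorization: 3298 = 2 × 17 × 97
By Fermat: n is sum of two squares iff every prime p ≡ 3 (mod 4) appears to even power.
All primes ≡ 3 (mod 4) appear to even power.
Search a = 0, 1, 2, … for 3298 - a² a perfect square: first hit at a = 7: 3298 - 49 = 3249 = 57².
3298 = 7² + 57² = 49 + 3249 ✓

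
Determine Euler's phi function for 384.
128

384 = 2^7 × 3
φ(n) = n × ∏(1 - 1/p) for each prime p dividing n
φ(384) = 384 × (1 - 1/2) × (1 - 1/3) = 128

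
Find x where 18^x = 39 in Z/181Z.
80

Baby-step giant-step with step n = ⌈√181⌉ = 14.
Baby steps 18^j mod 181 (j:value) for j=0..13: 0:1, 1:18, 2:143, 3:40, 4:177, 5:109, 6:152, 7:21, 8:16, 9:107, 10:116, 11:97, 12:117, 13:115.
Giant-step multiplier: 18^(-14) ≡ 18^(180-14) = 18^166 ≡ 55 (mod 181).
Giant steps γ_i = 39·55^i mod 181: γ_0=39, γ_1=154, γ_2=144, γ_3=137, γ_4=114, γ_5=116 (in table at j=10).
x = i·n + j = 5·14 + 10 = 80.
Check: 18^80 ≡ 39 (mod 181).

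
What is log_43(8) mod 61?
21

Baby-step giant-step with step n = ⌈√61⌉ = 8.
Baby steps 43^j mod 61 (j:value) for j=0..7: 0:1, 1:43, 2:19, 3:24, 4:56, 5:29, 6:27, 7:2.
Giant-step multiplier: 43^(-8) ≡ 43^(60-8) = 43^52 ≡ 22 (mod 61).
Giant steps γ_i = 8·22^i mod 61: γ_0=8, γ_1=54, γ_2=29 (in table at j=5).
x = i·n + j = 2·8 + 5 = 21.
Check: 43^21 ≡ 8 (mod 61).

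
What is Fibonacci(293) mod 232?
117

Matrix identity: Q^n = [[F_(n+1), F_n], [F_n, F_(n-1)]] with Q = [[1,1],[1,0]].
n = 293 = 100100101₂. Square-and-multiply, entries mod 232:
Q^1 = [[1,1],[1,0]]
Q^2 = (Q^1)² = [[2,1],[1,1]]
Q^4 = (Q^2)² = [[5,3],[3,2]]
Q^9 = (Q^4)²·Q = [[55,34],[34,21]]
Q^18 = (Q^9)² = [[5,32],[32,205]]
Q^36 = (Q^18)² = [[121,224],[224,129]]
Q^73 = (Q^36)²·Q = [[177,89],[89,88]]
Q^146 = (Q^73)² = [[42,153],[153,121]]
Q^293 = (Q^146)²·Q = [[0,117],[117,115]]
F_293 mod 232 = Q^293[0][1] = 117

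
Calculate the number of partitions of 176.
476715857290

p(n) counts ways to write n as a sum of positive integers (order ignored).
Euler's pentagonal recurrence: p(k) = p(k-1) + p(k-2) - p(k-5) - p(k-7) + p(k-12) + p(k-15) - ... (offsets j(3j∓1)/2, signs ++--, p(0)=1, p(<0)=0).
DP table for k = 0..175: p(0)=1, p(1)=1, p(2)=2, p(3)=3, p(4)=5, p(5)=7, p(6)=11, p(7)=15, p(8)=22, p(9)=30, p(10)=42, p(11)=56, p(12)=77, p(13)=101, p(14)=135, p(15)=176, p(16)=231, p(17)=297, p(18)=385, p(19)=490, p(20)=627, p(21)=792, p(22)=1002, p(23)=1255, p(24)=1575, p(25)=1958, p(26)=2436, p(27)=3010, p(28)=3718, p(29)=4565, p(30)=5604, p(31)=6842, p(32)=8349, p(33)=10143, p(34)=12310, p(35)=14883, p(36)=17977, p(37)=21637, p(38)=26015, p(39)=31185, p(40)=37338, p(41)=44583, p(42)=53174, p(43)=63261, p(44)=75175, p(45)=89134, p(46)=105558, p(47)=124754, p(48)=147273, p(49)=173525, p(50)=204226, p(51)=239943, p(52)=281589, p(53)=329931, p(54)=386155, p(55)=451276, p(56)=526823, p(57)=614154, p(58)=715220, p(59)=831820, p(60)=966467, p(61)=1121505, p(62)=1300156, p(63)=1505499, p(64)=1741630, p(65)=2012558, p(66)=2323520, p(67)=2679689, p(68)=3087735, p(69)=3554345, p(70)=4087968, p(71)=4697205, p(72)=5392783, p(73)=6185689, p(74)=7089500, p(75)=8118264, p(76)=9289091, p(77)=10619863, p(78)=12132164, p(79)=13848650, p(80)=15796476, p(81)=18004327, p(82)=20506255, p(83)=23338469, p(84)=26543660, p(85)=30167357, p(86)=34262962, p(87)=38887673, p(88)=44108109, p(89)=49995925, p(90)=56634173, p(91)=64112359, p(92)=72533807, p(93)=82010177, p(94)=92669720, p(95)=104651419, p(96)=118114304, p(97)=133230930, p(98)=150198136, p(99)=169229875, p(100)=190569292, p(101)=214481126, p(102)=241265379, p(103)=271248950, p(104)=304801365, p(105)=342325709, p(106)=384276336, p(107)=431149389, p(108)=483502844, p(109)=541946240, p(110)=607163746, p(111)=679903203, p(112)=761002156, p(113)=851376628, p(114)=952050665, p(115)=1064144451, p(116)=1188908248, p(117)=1327710076, p(118)=1482074143, p(119)=1653668665, p(120)=1844349560, p(121)=2056148051, p(122)=2291320912, p(123)=2552338241, p(124)=2841940500, p(125)=3163127352, p(126)=3519222692, p(127)=3913864295, p(128)=4351078600, p(129)=4835271870, p(130)=5371315400, p(131)=5964539504, p(132)=6620830889, p(133)=7346629512, p(134)=8149040695, p(135)=9035836076, p(136)=10015581680, p(137)=11097645016, p(138)=12292341831, p(139)=13610949895, p(140)=15065878135, p(141)=16670689208, p(142)=18440293320, p(143)=20390982757, p(144)=22540654445, p(145)=24908858009, p(146)=27517052599, p(147)=30388671978, p(148)=33549419497, p(149)=37027355200, p(150)=40853235313, p(151)=45060624582, p(152)=49686288421, p(153)=54770336324, p(154)=60356673280, p(155)=66493182097, p(156)=73232243759, p(157)=80630964769, p(158)=88751778802, p(159)=97662728555, p(160)=107438159466, p(161)=118159068427, p(162)=129913904637, p(163)=142798995930, p(164)=156919475295, p(165)=172389800255, p(166)=189334822579, p(167)=207890420102, p(168)=228204732751, p(169)=250438925115, p(170)=274768617130, p(171)=301384802048, p(172)=330495499613, p(173)=362326859895, p(174)=397125074750, p(175)=435157697830.
Final step: p(176) = p(175) + p(174) - p(171) - p(169) + p(164) + p(161) - p(154) - p(150) + p(141) + p(136) - p(125) - p(119) + p(106) + p(99) - p(84) - p(76) + p(59) + p(50) - p(31) - p(21) + p(0)
= 435157697830 + 397125074750 - 301384802048 - 250438925115 + 156919475295 + 118159068427 - 60356673280 - 40853235313 + 16670689208 + 10015581680 - 3163127352 - 1653668665 + 384276336 + 169229875 - 26543660 - 9289091 + 831820 + 204226 - 6842 - 792 + 1
= 476715857290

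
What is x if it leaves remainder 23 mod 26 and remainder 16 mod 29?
335

Using Chinese Remainder Theorem:
M = 26 × 29 = 754
M1 = 29, M2 = 26
y1 = 29^(-1) mod 26 = 9
y2 = 26^(-1) mod 29 = 19
x = (23×29×9 + 16×26×19) mod 754 = 335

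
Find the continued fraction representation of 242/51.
[4; 1, 2, 1, 12]

Euclidean algorithm steps:
242 = 4 × 51 + 38
51 = 1 × 38 + 13
38 = 2 × 13 + 12
13 = 1 × 12 + 1
12 = 12 × 1 + 0
Continued fraction: [4; 1, 2, 1, 12]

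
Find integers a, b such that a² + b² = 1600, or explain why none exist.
0² + 40² (a=0, b=40)

Factorization: 1600 = 2^6 × 5^2
By Fermat: n is sum of two squares iff every prime p ≡ 3 (mod 4) appears to even power.
All primes ≡ 3 (mod 4) appear to even power.
Search a = 0, 1, 2, … for 1600 - a² a perfect square: first hit at a = 0: 1600 - 0 = 1600 = 40².
1600 = 0² + 40² = 0 + 1600 ✓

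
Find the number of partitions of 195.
2580840212973

p(n) counts ways to write n as a sum of positive integers (order ignored).
Euler's pentagonal recurrence: p(k) = p(k-1) + p(k-2) - p(k-5) - p(k-7) + p(k-12) + p(k-15) - ... (offsets j(3j∓1)/2, signs ++--, p(0)=1, p(<0)=0).
DP table for k = 0..194: p(0)=1, p(1)=1, p(2)=2, p(3)=3, p(4)=5, p(5)=7, p(6)=11, p(7)=15, p(8)=22, p(9)=30, p(10)=42, p(11)=56, p(12)=77, p(13)=101, p(14)=135, p(15)=176, p(16)=231, p(17)=297, p(18)=385, p(19)=490, p(20)=627, p(21)=792, p(22)=1002, p(23)=1255, p(24)=1575, p(25)=1958, p(26)=2436, p(27)=3010, p(28)=3718, p(29)=4565, p(30)=5604, p(31)=6842, p(32)=8349, p(33)=10143, p(34)=12310, p(35)=14883, p(36)=17977, p(37)=21637, p(38)=26015, p(39)=31185, p(40)=37338, p(41)=44583, p(42)=53174, p(43)=63261, p(44)=75175, p(45)=89134, p(46)=105558, p(47)=124754, p(48)=147273, p(49)=173525, p(50)=204226, p(51)=239943, p(52)=281589, p(53)=329931, p(54)=386155, p(55)=451276, p(56)=526823, p(57)=614154, p(58)=715220, p(59)=831820, p(60)=966467, p(61)=1121505, p(62)=1300156, p(63)=1505499, p(64)=1741630, p(65)=2012558, p(66)=2323520, p(67)=2679689, p(68)=3087735, p(69)=3554345, p(70)=4087968, p(71)=4697205, p(72)=5392783, p(73)=6185689, p(74)=7089500, p(75)=8118264, p(76)=9289091, p(77)=10619863, p(78)=12132164, p(79)=13848650, p(80)=15796476, p(81)=18004327, p(82)=20506255, p(83)=23338469, p(84)=26543660, p(85)=30167357, p(86)=34262962, p(87)=38887673, p(88)=44108109, p(89)=49995925, p(90)=56634173, p(91)=64112359, p(92)=72533807, p(93)=82010177, p(94)=92669720, p(95)=104651419, p(96)=118114304, p(97)=133230930, p(98)=150198136, p(99)=169229875, p(100)=190569292, p(101)=214481126, p(102)=241265379, p(103)=271248950, p(104)=304801365, p(105)=342325709, p(106)=384276336, p(107)=431149389, p(108)=483502844, p(109)=541946240, p(110)=607163746, p(111)=679903203, p(112)=761002156, p(113)=851376628, p(114)=952050665, p(115)=1064144451, p(116)=1188908248, p(117)=1327710076, p(118)=1482074143, p(119)=1653668665, p(120)=1844349560, p(121)=2056148051, p(122)=2291320912, p(123)=2552338241, p(124)=2841940500, p(125)=3163127352, p(126)=3519222692, p(127)=3913864295, p(128)=4351078600, p(129)=4835271870, p(130)=5371315400, p(131)=5964539504, p(132)=6620830889, p(133)=7346629512, p(134)=8149040695, p(135)=9035836076, p(136)=10015581680, p(137)=11097645016, p(138)=12292341831, p(139)=13610949895, p(140)=15065878135, p(141)=16670689208, p(142)=18440293320, p(143)=20390982757, p(144)=22540654445, p(145)=24908858009, p(146)=27517052599, p(147)=30388671978, p(148)=33549419497, p(149)=37027355200, p(150)=40853235313, p(151)=45060624582, p(152)=49686288421, p(153)=54770336324, p(154)=60356673280, p(155)=66493182097, p(156)=73232243759, p(157)=80630964769, p(158)=88751778802, p(159)=97662728555, p(160)=107438159466, p(161)=118159068427, p(162)=129913904637, p(163)=142798995930, p(164)=156919475295, p(165)=172389800255, p(166)=189334822579, p(167)=207890420102, p(168)=228204732751, p(169)=250438925115, p(170)=274768617130, p(171)=301384802048, p(172)=330495499613, p(173)=362326859895, p(174)=397125074750, p(175)=435157697830, p(176)=476715857290, p(177)=522115831195, p(178)=571701605655, p(179)=625846753120, p(180)=684957390936, p(181)=749474411781, p(182)=819876908323, p(183)=896684817527, p(184)=980462880430, p(185)=1071823774337, p(186)=1171432692373, p(187)=1280011042268, p(188)=1398341745571, p(189)=1527273599625, p(190)=1667727404093, p(191)=1820701100652, p(192)=1987276856363, p(193)=2168627105469, p(194)=2366022741845.
Final step: p(195) = p(194) + p(193) - p(190) - p(188) + p(183) + p(180) - p(173) - p(169) + p(160) + p(155) - p(144) - p(138) + p(125) + p(118) - p(103) - p(95) + p(78) + p(69) - p(50) - p(40) + p(19) + p(8)
= 2366022741845 + 2168627105469 - 1667727404093 - 1398341745571 + 896684817527 + 684957390936 - 362326859895 - 250438925115 + 107438159466 + 66493182097 - 22540654445 - 12292341831 + 3163127352 + 1482074143 - 271248950 - 104651419 + 12132164 + 3554345 - 204226 - 37338 + 490 + 22
= 2580840212973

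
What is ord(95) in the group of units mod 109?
108

109 is prime, so ord(95) divides φ(109) = 108.
Divisors of 108: 1, 2, 3, 4, 6, 9, 12, 18, 27, 36, 54, 108.
Repeated squaring: 95^1 ≡ 95, 95^2 ≡ 87, 95^4 ≡ 48, 95^8 ≡ 15, 95^16 ≡ 7, 95^32 ≡ 49, 95^64 ≡ 3 (mod 109).
Test 95^d mod 109 for each divisor d in increasing order:
95^1 ≡ 95
95^2 ≡ 87
95^3 = 95^2·95^1 ≡ 90
95^4 ≡ 48
95^6 = 95^4·95^2 ≡ 34
95^9 = 95^8·95^1 ≡ 8
95^12 = 95^8·95^4 ≡ 66
95^18 = 95^16·95^2 ≡ 64
95^27 = 95^16·95^8·95^2·95^1 ≡ 76
95^36 = 95^32·95^4 ≡ 63
95^54 = 95^32·95^16·95^4·95^2 ≡ 108
95^108 = 95^64·95^32·95^8·95^4 ≡ 1  ← first divisor giving 1
The order is 108.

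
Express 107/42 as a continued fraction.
[2; 1, 1, 4, 1, 3]

Euclidean algorithm steps:
107 = 2 × 42 + 23
42 = 1 × 23 + 19
23 = 1 × 19 + 4
19 = 4 × 4 + 3
4 = 1 × 3 + 1
3 = 3 × 1 + 0
Continued fraction: [2; 1, 1, 4, 1, 3]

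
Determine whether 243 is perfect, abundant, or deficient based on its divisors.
deficient

Proper divisors of 243: sum = 1 + 3 + 9 + 27 + 81 = 121
Since 121 < 243, 243 is deficient.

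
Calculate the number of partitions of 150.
40853235313

p(n) counts ways to write n as a sum of positive integers (order ignored).
Euler's pentagonal recurrence: p(k) = p(k-1) + p(k-2) - p(k-5) - p(k-7) + p(k-12) + p(k-15) - ... (offsets j(3j∓1)/2, signs ++--, p(0)=1, p(<0)=0).
DP table for k = 0..149: p(0)=1, p(1)=1, p(2)=2, p(3)=3, p(4)=5, p(5)=7, p(6)=11, p(7)=15, p(8)=22, p(9)=30, p(10)=42, p(11)=56, p(12)=77, p(13)=101, p(14)=135, p(15)=176, p(16)=231, p(17)=297, p(18)=385, p(19)=490, p(20)=627, p(21)=792, p(22)=1002, p(23)=1255, p(24)=1575, p(25)=1958, p(26)=2436, p(27)=3010, p(28)=3718, p(29)=4565, p(30)=5604, p(31)=6842, p(32)=8349, p(33)=10143, p(34)=12310, p(35)=14883, p(36)=17977, p(37)=21637, p(38)=26015, p(39)=31185, p(40)=37338, p(41)=44583, p(42)=53174, p(43)=63261, p(44)=75175, p(45)=89134, p(46)=105558, p(47)=124754, p(48)=147273, p(49)=173525, p(50)=204226, p(51)=239943, p(52)=281589, p(53)=329931, p(54)=386155, p(55)=451276, p(56)=526823, p(57)=614154, p(58)=715220, p(59)=831820, p(60)=966467, p(61)=1121505, p(62)=1300156, p(63)=1505499, p(64)=1741630, p(65)=2012558, p(66)=2323520, p(67)=2679689, p(68)=3087735, p(69)=3554345, p(70)=4087968, p(71)=4697205, p(72)=5392783, p(73)=6185689, p(74)=7089500, p(75)=8118264, p(76)=9289091, p(77)=10619863, p(78)=12132164, p(79)=13848650, p(80)=15796476, p(81)=18004327, p(82)=20506255, p(83)=23338469, p(84)=26543660, p(85)=30167357, p(86)=34262962, p(87)=38887673, p(88)=44108109, p(89)=49995925, p(90)=56634173, p(91)=64112359, p(92)=72533807, p(93)=82010177, p(94)=92669720, p(95)=104651419, p(96)=118114304, p(97)=133230930, p(98)=150198136, p(99)=169229875, p(100)=190569292, p(101)=214481126, p(102)=241265379, p(103)=271248950, p(104)=304801365, p(105)=342325709, p(106)=384276336, p(107)=431149389, p(108)=483502844, p(109)=541946240, p(110)=607163746, p(111)=679903203, p(112)=761002156, p(113)=851376628, p(114)=952050665, p(115)=1064144451, p(116)=1188908248, p(117)=1327710076, p(118)=1482074143, p(119)=1653668665, p(120)=1844349560, p(121)=2056148051, p(122)=2291320912, p(123)=2552338241, p(124)=2841940500, p(125)=3163127352, p(126)=3519222692, p(127)=3913864295, p(128)=4351078600, p(129)=4835271870, p(130)=5371315400, p(131)=5964539504, p(132)=6620830889, p(133)=7346629512, p(134)=8149040695, p(135)=9035836076, p(136)=10015581680, p(137)=11097645016, p(138)=12292341831, p(139)=13610949895, p(140)=15065878135, p(141)=16670689208, p(142)=18440293320, p(143)=20390982757, p(144)=22540654445, p(145)=24908858009, p(146)=27517052599, p(147)=30388671978, p(148)=33549419497, p(149)=37027355200.
Final step: p(150) = p(149) + p(148) - p(145) - p(143) + p(138) + p(135) - p(128) - p(124) + p(115) + p(110) - p(99) - p(93) + p(80) + p(73) - p(58) - p(50) + p(33) + p(24) - p(5)
= 37027355200 + 33549419497 - 24908858009 - 20390982757 + 12292341831 + 9035836076 - 4351078600 - 2841940500 + 1064144451 + 607163746 - 169229875 - 82010177 + 15796476 + 6185689 - 715220 - 204226 + 10143 + 1575 - 7
= 40853235313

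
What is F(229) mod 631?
409

Matrix identity: Q^n = [[F_(n+1), F_n], [F_n, F_(n-1)]] with Q = [[1,1],[1,0]].
n = 229 = 11100101₂. Square-and-multiply, entries mod 631:
Q^1 = [[1,1],[1,0]]
Q^3 = (Q^1)²·Q = [[3,2],[2,1]]
Q^7 = (Q^3)²·Q = [[21,13],[13,8]]
Q^14 = (Q^7)² = [[610,377],[377,233]]
Q^28 = (Q^14)² = [[595,418],[418,177]]
Q^57 = (Q^28)²·Q = [[226,602],[602,255]]
Q^114 = (Q^57)² = [[175,564],[564,242]]
Q^229 = (Q^114)²·Q = [[234,409],[409,456]]
F_229 mod 631 = Q^229[0][1] = 409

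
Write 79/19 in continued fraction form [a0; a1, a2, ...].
[4; 6, 3]

Euclidean algorithm steps:
79 = 4 × 19 + 3
19 = 6 × 3 + 1
3 = 3 × 1 + 0
Continued fraction: [4; 6, 3]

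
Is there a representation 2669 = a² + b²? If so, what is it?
13² + 50² (a=13, b=50)

Factorization: 2669 = 17 × 157
By Fermat: n is sum of two squares iff every prime p ≡ 3 (mod 4) appears to even power.
All primes ≡ 3 (mod 4) appear to even power.
Search a = 0, 1, 2, … for 2669 - a² a perfect square: first hit at a = 13: 2669 - 169 = 2500 = 50².
2669 = 13² + 50² = 169 + 2500 ✓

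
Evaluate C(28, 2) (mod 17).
4

Using Lucas' theorem:
Write n=28 and k=2 in base 17:
n in base 17: [1, 11]
k in base 17: [0, 2]
C(28,2) mod 17 = ∏ C(n_i, k_i) mod 17
Digit binomials (mod 17): C(1,0) = 1; C(11,2) = 55 ≡ 4
Product: 1 × 4 = 4 ≡ 4 (mod 17)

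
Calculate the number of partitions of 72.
5392783

p(n) counts ways to write n as a sum of positive integers (order ignored).
Euler's pentagonal recurrence: p(k) = p(k-1) + p(k-2) - p(k-5) - p(k-7) + p(k-12) + p(k-15) - ... (offsets j(3j∓1)/2, signs ++--, p(0)=1, p(<0)=0).
DP table for k = 0..71: p(0)=1, p(1)=1, p(2)=2, p(3)=3, p(4)=5, p(5)=7, p(6)=11, p(7)=15, p(8)=22, p(9)=30, p(10)=42, p(11)=56, p(12)=77, p(13)=101, p(14)=135, p(15)=176, p(16)=231, p(17)=297, p(18)=385, p(19)=490, p(20)=627, p(21)=792, p(22)=1002, p(23)=1255, p(24)=1575, p(25)=1958, p(26)=2436, p(27)=3010, p(28)=3718, p(29)=4565, p(30)=5604, p(31)=6842, p(32)=8349, p(33)=10143, p(34)=12310, p(35)=14883, p(36)=17977, p(37)=21637, p(38)=26015, p(39)=31185, p(40)=37338, p(41)=44583, p(42)=53174, p(43)=63261, p(44)=75175, p(45)=89134, p(46)=105558, p(47)=124754, p(48)=147273, p(49)=173525, p(50)=204226, p(51)=239943, p(52)=281589, p(53)=329931, p(54)=386155, p(55)=451276, p(56)=526823, p(57)=614154, p(58)=715220, p(59)=831820, p(60)=966467, p(61)=1121505, p(62)=1300156, p(63)=1505499, p(64)=1741630, p(65)=2012558, p(66)=2323520, p(67)=2679689, p(68)=3087735, p(69)=3554345, p(70)=4087968, p(71)=4697205.
Final step: p(72) = p(71) + p(70) - p(67) - p(65) + p(60) + p(57) - p(50) - p(46) + p(37) + p(32) - p(21) - p(15) + p(2)
= 4697205 + 4087968 - 2679689 - 2012558 + 966467 + 614154 - 204226 - 105558 + 21637 + 8349 - 792 - 176 + 2
= 5392783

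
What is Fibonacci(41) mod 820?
1

Matrix identity: Q^n = [[F_(n+1), F_n], [F_n, F_(n-1)]] with Q = [[1,1],[1,0]].
n = 41 = 101001₂. Square-and-multiply, entries mod 820:
Q^1 = [[1,1],[1,0]]
Q^2 = (Q^1)² = [[2,1],[1,1]]
Q^5 = (Q^2)²·Q = [[8,5],[5,3]]
Q^10 = (Q^5)² = [[89,55],[55,34]]
Q^20 = (Q^10)² = [[286,205],[205,81]]
Q^41 = (Q^20)²·Q = [[616,1],[1,615]]
F_41 mod 820 = Q^41[0][1] = 1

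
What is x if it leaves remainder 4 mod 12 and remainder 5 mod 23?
28

Using Chinese Remainder Theorem:
M = 12 × 23 = 276
M1 = 23, M2 = 12
y1 = 23^(-1) mod 12 = 11
y2 = 12^(-1) mod 23 = 2
x = (4×23×11 + 5×12×2) mod 276 = 28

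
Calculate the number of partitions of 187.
1280011042268

p(n) counts ways to write n as a sum of positive integers (order ignored).
Euler's pentagonal recurrence: p(k) = p(k-1) + p(k-2) - p(k-5) - p(k-7) + p(k-12) + p(k-15) - ... (offsets j(3j∓1)/2, signs ++--, p(0)=1, p(<0)=0).
DP table for k = 0..186: p(0)=1, p(1)=1, p(2)=2, p(3)=3, p(4)=5, p(5)=7, p(6)=11, p(7)=15, p(8)=22, p(9)=30, p(10)=42, p(11)=56, p(12)=77, p(13)=101, p(14)=135, p(15)=176, p(16)=231, p(17)=297, p(18)=385, p(19)=490, p(20)=627, p(21)=792, p(22)=1002, p(23)=1255, p(24)=1575, p(25)=1958, p(26)=2436, p(27)=3010, p(28)=3718, p(29)=4565, p(30)=5604, p(31)=6842, p(32)=8349, p(33)=10143, p(34)=12310, p(35)=14883, p(36)=17977, p(37)=21637, p(38)=26015, p(39)=31185, p(40)=37338, p(41)=44583, p(42)=53174, p(43)=63261, p(44)=75175, p(45)=89134, p(46)=105558, p(47)=124754, p(48)=147273, p(49)=173525, p(50)=204226, p(51)=239943, p(52)=281589, p(53)=329931, p(54)=386155, p(55)=451276, p(56)=526823, p(57)=614154, p(58)=715220, p(59)=831820, p(60)=966467, p(61)=1121505, p(62)=1300156, p(63)=1505499, p(64)=1741630, p(65)=2012558, p(66)=2323520, p(67)=2679689, p(68)=3087735, p(69)=3554345, p(70)=4087968, p(71)=4697205, p(72)=5392783, p(73)=6185689, p(74)=7089500, p(75)=8118264, p(76)=9289091, p(77)=10619863, p(78)=12132164, p(79)=13848650, p(80)=15796476, p(81)=18004327, p(82)=20506255, p(83)=23338469, p(84)=26543660, p(85)=30167357, p(86)=34262962, p(87)=38887673, p(88)=44108109, p(89)=49995925, p(90)=56634173, p(91)=64112359, p(92)=72533807, p(93)=82010177, p(94)=92669720, p(95)=104651419, p(96)=118114304, p(97)=133230930, p(98)=150198136, p(99)=169229875, p(100)=190569292, p(101)=214481126, p(102)=241265379, p(103)=271248950, p(104)=304801365, p(105)=342325709, p(106)=384276336, p(107)=431149389, p(108)=483502844, p(109)=541946240, p(110)=607163746, p(111)=679903203, p(112)=761002156, p(113)=851376628, p(114)=952050665, p(115)=1064144451, p(116)=1188908248, p(117)=1327710076, p(118)=1482074143, p(119)=1653668665, p(120)=1844349560, p(121)=2056148051, p(122)=2291320912, p(123)=2552338241, p(124)=2841940500, p(125)=3163127352, p(126)=3519222692, p(127)=3913864295, p(128)=4351078600, p(129)=4835271870, p(130)=5371315400, p(131)=5964539504, p(132)=6620830889, p(133)=7346629512, p(134)=8149040695, p(135)=9035836076, p(136)=10015581680, p(137)=11097645016, p(138)=12292341831, p(139)=13610949895, p(140)=15065878135, p(141)=16670689208, p(142)=18440293320, p(143)=20390982757, p(144)=22540654445, p(145)=24908858009, p(146)=27517052599, p(147)=30388671978, p(148)=33549419497, p(149)=37027355200, p(150)=40853235313, p(151)=45060624582, p(152)=49686288421, p(153)=54770336324, p(154)=60356673280, p(155)=66493182097, p(156)=73232243759, p(157)=80630964769, p(158)=88751778802, p(159)=97662728555, p(160)=107438159466, p(161)=118159068427, p(162)=129913904637, p(163)=142798995930, p(164)=156919475295, p(165)=172389800255, p(166)=189334822579, p(167)=207890420102, p(168)=228204732751, p(169)=250438925115, p(170)=274768617130, p(171)=301384802048, p(172)=330495499613, p(173)=362326859895, p(174)=397125074750, p(175)=435157697830, p(176)=476715857290, p(177)=522115831195, p(178)=571701605655, p(179)=625846753120, p(180)=684957390936, p(181)=749474411781, p(182)=819876908323, p(183)=896684817527, p(184)=980462880430, p(185)=1071823774337, p(186)=1171432692373.
Final step: p(187) = p(186) + p(185) - p(182) - p(180) + p(175) + p(172) - p(165) - p(161) + p(152) + p(147) - p(136) - p(130) + p(117) + p(110) - p(95) - p(87) + p(70) + p(61) - p(42) - p(32) + p(11) + p(0)
= 1171432692373 + 1071823774337 - 819876908323 - 684957390936 + 435157697830 + 330495499613 - 172389800255 - 118159068427 + 49686288421 + 30388671978 - 10015581680 - 5371315400 + 1327710076 + 607163746 - 104651419 - 38887673 + 4087968 + 1121505 - 53174 - 8349 + 56 + 1
= 1280011042268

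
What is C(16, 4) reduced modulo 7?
0

Using Lucas' theorem:
Write n=16 and k=4 in base 7:
n in base 7: [2, 2]
k in base 7: [0, 4]
C(16,4) mod 7 = ∏ C(n_i, k_i) mod 7
Digit binomials (mod 7): C(2,0) = 1; C(2,4) = 0 (k_i > n_i)
Product: 1 × 0 = 0 ≡ 0 (mod 7)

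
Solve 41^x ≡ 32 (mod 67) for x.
25

Baby-step giant-step with step n = ⌈√67⌉ = 9.
Baby steps 41^j mod 67 (j:value) for j=0..8: 0:1, 1:41, 2:6, 3:45, 4:36, 5:2, 6:15, 7:12, 8:23.
Giant-step multiplier: 41^(-9) ≡ 41^(66-9) = 41^57 ≡ 27 (mod 67).
Giant steps γ_i = 32·27^i mod 67: γ_0=32, γ_1=60, γ_2=12 (in table at j=7).
x = i·n + j = 2·9 + 7 = 25.
Check: 41^25 ≡ 32 (mod 67).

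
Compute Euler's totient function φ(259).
216

259 = 7 × 37
φ(n) = n × ∏(1 - 1/p) for each prime p dividing n
φ(259) = 259 × (1 - 1/7) × (1 - 1/37) = 216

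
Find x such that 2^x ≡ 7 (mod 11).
7

Baby-step giant-step with step n = ⌈√11⌉ = 4.
Baby steps 2^j mod 11 (j:value) for j=0..3: 0:1, 1:2, 2:4, 3:8.
Giant-step multiplier: 2^(-4) ≡ 2^(10-4) = 2^6 ≡ 9 (mod 11).
Giant steps γ_i = 7·9^i mod 11: γ_0=7, γ_1=8 (in table at j=3).
x = i·n + j = 1·4 + 3 = 7.
Check: 2^7 ≡ 7 (mod 11).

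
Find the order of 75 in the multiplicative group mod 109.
9

109 is prime, so ord(75) divides φ(109) = 108.
Divisors of 108: 1, 2, 3, 4, 6, 9, 12, 18, 27, 36, 54, 108.
Repeated squaring: 75^1 ≡ 75, 75^2 ≡ 66, 75^4 ≡ 105, 75^8 ≡ 16, 75^16 ≡ 38, 75^32 ≡ 27, 75^64 ≡ 75 (mod 109).
Test 75^d mod 109 for each divisor d in increasing order:
75^1 ≡ 75
75^2 ≡ 66
75^3 = 75^2·75^1 ≡ 45
75^4 ≡ 105
75^6 = 75^4·75^2 ≡ 63
75^9 = 75^8·75^1 ≡ 1  ← first divisor giving 1
The order is 9.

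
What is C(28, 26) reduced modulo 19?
17

Using Lucas' theorem:
Write n=28 and k=26 in base 19:
n in base 19: [1, 9]
k in base 19: [1, 7]
C(28,26) mod 19 = ∏ C(n_i, k_i) mod 19
Digit binomials (mod 19): C(1,1) = 1; C(9,7) = 36 ≡ 17
Product: 1 × 17 = 17 ≡ 17 (mod 19)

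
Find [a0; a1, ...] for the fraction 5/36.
[0; 7, 5]

Euclidean algorithm steps:
5 = 0 × 36 + 5
36 = 7 × 5 + 1
5 = 5 × 1 + 0
Continued fraction: [0; 7, 5]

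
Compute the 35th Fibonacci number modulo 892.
617

Matrix identity: Q^n = [[F_(n+1), F_n], [F_n, F_(n-1)]] with Q = [[1,1],[1,0]].
n = 35 = 100011₂. Square-and-multiply, entries mod 892:
Q^1 = [[1,1],[1,0]]
Q^2 = (Q^1)² = [[2,1],[1,1]]
Q^4 = (Q^2)² = [[5,3],[3,2]]
Q^8 = (Q^4)² = [[34,21],[21,13]]
Q^17 = (Q^8)²·Q = [[800,705],[705,95]]
Q^35 = (Q^17)²·Q = [[56,617],[617,331]]
F_35 mod 892 = Q^35[0][1] = 617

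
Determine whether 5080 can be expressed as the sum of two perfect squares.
Not possible

Factorization: 5080 = 2^3 × 5 × 127
By Fermat: n is sum of two squares iff every prime p ≡ 3 (mod 4) appears to even power.
Prime(s) ≡ 3 (mod 4) with odd exponent: [(127, 1)]
Therefore 5080 cannot be expressed as a² + b².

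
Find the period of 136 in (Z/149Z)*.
148

149 is prime, so ord(136) divides φ(149) = 148.
Divisors of 148: 1, 2, 4, 37, 74, 148.
Repeated squaring: 136^1 ≡ 136, 136^2 ≡ 20, 136^4 ≡ 102, 136^8 ≡ 123, 136^16 ≡ 80, 136^32 ≡ 142, 136^64 ≡ 49, 136^128 ≡ 17 (mod 149).
Test 136^d mod 149 for each divisor d in increasing order:
136^1 ≡ 136
136^2 ≡ 20
136^4 ≡ 102
136^37 = 136^32·136^4·136^1 ≡ 44
136^74 = 136^64·136^8·136^2 ≡ 148
136^148 = 136^128·136^16·136^4 ≡ 1  ← first divisor giving 1
The order is 148.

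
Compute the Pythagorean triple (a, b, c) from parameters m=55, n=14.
(2829, 1540, 3221)

Euclid's formula: a = m² - n², b = 2mn, c = m² + n²
m = 55, n = 14
a = 55² - 14² = 3025 - 196 = 2829
b = 2 × 55 × 14 = 1540
c = 55² + 14² = 3025 + 196 = 3221
Verification: 2829² + 1540² = 8003241 + 2371600 = 10374841 = 3221² ✓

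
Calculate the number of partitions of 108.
483502844

p(n) counts ways to write n as a sum of positive integers (order ignored).
Euler's pentagonal recurrence: p(k) = p(k-1) + p(k-2) - p(k-5) - p(k-7) + p(k-12) + p(k-15) - ... (offsets j(3j∓1)/2, signs ++--, p(0)=1, p(<0)=0).
DP table for k = 0..107: p(0)=1, p(1)=1, p(2)=2, p(3)=3, p(4)=5, p(5)=7, p(6)=11, p(7)=15, p(8)=22, p(9)=30, p(10)=42, p(11)=56, p(12)=77, p(13)=101, p(14)=135, p(15)=176, p(16)=231, p(17)=297, p(18)=385, p(19)=490, p(20)=627, p(21)=792, p(22)=1002, p(23)=1255, p(24)=1575, p(25)=1958, p(26)=2436, p(27)=3010, p(28)=3718, p(29)=4565, p(30)=5604, p(31)=6842, p(32)=8349, p(33)=10143, p(34)=12310, p(35)=14883, p(36)=17977, p(37)=21637, p(38)=26015, p(39)=31185, p(40)=37338, p(41)=44583, p(42)=53174, p(43)=63261, p(44)=75175, p(45)=89134, p(46)=105558, p(47)=124754, p(48)=147273, p(49)=173525, p(50)=204226, p(51)=239943, p(52)=281589, p(53)=329931, p(54)=386155, p(55)=451276, p(56)=526823, p(57)=614154, p(58)=715220, p(59)=831820, p(60)=966467, p(61)=1121505, p(62)=1300156, p(63)=1505499, p(64)=1741630, p(65)=2012558, p(66)=2323520, p(67)=2679689, p(68)=3087735, p(69)=3554345, p(70)=4087968, p(71)=4697205, p(72)=5392783, p(73)=6185689, p(74)=7089500, p(75)=8118264, p(76)=9289091, p(77)=10619863, p(78)=12132164, p(79)=13848650, p(80)=15796476, p(81)=18004327, p(82)=20506255, p(83)=23338469, p(84)=26543660, p(85)=30167357, p(86)=34262962, p(87)=38887673, p(88)=44108109, p(89)=49995925, p(90)=56634173, p(91)=64112359, p(92)=72533807, p(93)=82010177, p(94)=92669720, p(95)=104651419, p(96)=118114304, p(97)=133230930, p(98)=150198136, p(99)=169229875, p(100)=190569292, p(101)=214481126, p(102)=241265379, p(103)=271248950, p(104)=304801365, p(105)=342325709, p(106)=384276336, p(107)=431149389.
Final step: p(108) = p(107) + p(106) - p(103) - p(101) + p(96) + p(93) - p(86) - p(82) + p(73) + p(68) - p(57) - p(51) + p(38) + p(31) - p(16) - p(8)
= 431149389 + 384276336 - 271248950 - 214481126 + 118114304 + 82010177 - 34262962 - 20506255 + 6185689 + 3087735 - 614154 - 239943 + 26015 + 6842 - 231 - 22
= 483502844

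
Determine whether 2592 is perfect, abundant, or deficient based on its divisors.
abundant

Proper divisors of 2592: sum = 1 + 2 + 3 + 4 + 6 + 8 + 9 + 12 + ... + 432 + 648 + 864 + 1296 (29 divisors) = 5031
Since 5031 > 2592, 2592 is abundant.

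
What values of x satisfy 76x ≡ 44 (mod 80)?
x ≡ 9 (mod 20)

gcd(76, 80) = 4, which divides 44, so solutions exist.
Divide through by 4: 19x ≡ 11 (mod 20).
Find 19^(-1) mod 20 by the extended Euclidean algorithm:
20 = 1 × 19 + 1  ⟹  1 = (1)·20 + (-1)·19
So (-1)·19 ≡ 1 (mod 20), i.e. 19^(-1) ≡ -1 ≡ 19 (mod 20).
x ≡ 19 × 11 = 209 ≡ 9 (mod 20).
Check: 76 × 9 = 684 ≡ 44 (mod 80).
x ≡ 9 (mod 20), giving 4 solutions mod 80.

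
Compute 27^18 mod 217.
64

Repeated squaring. Binary of 18 = 10010.
27^1 ≡ 27 (mod 217); 27^2 ≡ 78 (mod 217); 27^4 ≡ 8 (mod 217); 27^8 ≡ 64 (mod 217); 27^16 ≡ 190 (mod 217)
27^18 = 27^2 × 27^16 ≡ 64 (mod 217)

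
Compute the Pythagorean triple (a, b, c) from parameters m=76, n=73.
(447, 11096, 11105)

Euclid's formula: a = m² - n², b = 2mn, c = m² + n²
m = 76, n = 73
a = 76² - 73² = 5776 - 5329 = 447
b = 2 × 76 × 73 = 11096
c = 76² + 73² = 5776 + 5329 = 11105
Verification: 447² + 11096² = 199809 + 123121216 = 123321025 = 11105² ✓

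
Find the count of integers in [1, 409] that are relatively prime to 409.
408

409 = 409
φ(n) = n × ∏(1 - 1/p) for each prime p dividing n
φ(409) = 409 × (1 - 1/409) = 408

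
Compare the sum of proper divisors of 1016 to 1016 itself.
deficient

Proper divisors of 1016: sum = 1 + 2 + 4 + 8 + 127 + 254 + 508 = 904
Since 904 < 1016, 1016 is deficient.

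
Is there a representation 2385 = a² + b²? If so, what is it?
9² + 48² (a=9, b=48)

Factorization: 2385 = 3^2 × 5 × 53
By Fermat: n is sum of two squares iff every prime p ≡ 3 (mod 4) appears to even power.
All primes ≡ 3 (mod 4) appear to even power.
Search a = 0, 1, 2, … for 2385 - a² a perfect square: first hit at a = 9: 2385 - 81 = 2304 = 48².
2385 = 9² + 48² = 81 + 2304 ✓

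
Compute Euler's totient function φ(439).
438

439 = 439
φ(n) = n × ∏(1 - 1/p) for each prime p dividing n
φ(439) = 439 × (1 - 1/439) = 438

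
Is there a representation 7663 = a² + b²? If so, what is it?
Not possible

Factorization: 7663 = 79 × 97
By Fermat: n is sum of two squares iff every prime p ≡ 3 (mod 4) appears to even power.
Prime(s) ≡ 3 (mod 4) with odd exponent: [(79, 1)]
Therefore 7663 cannot be expressed as a² + b².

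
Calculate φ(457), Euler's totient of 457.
456

457 = 457
φ(n) = n × ∏(1 - 1/p) for each prime p dividing n
φ(457) = 457 × (1 - 1/457) = 456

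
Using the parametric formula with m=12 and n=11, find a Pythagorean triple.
(23, 264, 265)

Euclid's formula: a = m² - n², b = 2mn, c = m² + n²
m = 12, n = 11
a = 12² - 11² = 144 - 121 = 23
b = 2 × 12 × 11 = 264
c = 12² + 11² = 144 + 121 = 265
Verification: 23² + 264² = 529 + 69696 = 70225 = 265² ✓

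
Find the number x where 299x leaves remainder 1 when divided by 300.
299

gcd(299, 300) = 1, so the inverse exists.
Extended Euclidean algorithm on (300, 299):
300 = 1 × 299 + 1  ⟹  1 = (1)·300 + (-1)·299
So (-1)·299 ≡ 1 (mod 300), i.e. 299^(-1) ≡ -1 ≡ 299 (mod 300).
Check: 299 × 299 = 89401 ≡ 1 (mod 300)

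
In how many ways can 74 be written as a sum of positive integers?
7089500

p(n) counts ways to write n as a sum of positive integers (order ignored).
Euler's pentagonal recurrence: p(k) = p(k-1) + p(k-2) - p(k-5) - p(k-7) + p(k-12) + p(k-15) - ... (offsets j(3j∓1)/2, signs ++--, p(0)=1, p(<0)=0).
DP table for k = 0..73: p(0)=1, p(1)=1, p(2)=2, p(3)=3, p(4)=5, p(5)=7, p(6)=11, p(7)=15, p(8)=22, p(9)=30, p(10)=42, p(11)=56, p(12)=77, p(13)=101, p(14)=135, p(15)=176, p(16)=231, p(17)=297, p(18)=385, p(19)=490, p(20)=627, p(21)=792, p(22)=1002, p(23)=1255, p(24)=1575, p(25)=1958, p(26)=2436, p(27)=3010, p(28)=3718, p(29)=4565, p(30)=5604, p(31)=6842, p(32)=8349, p(33)=10143, p(34)=12310, p(35)=14883, p(36)=17977, p(37)=21637, p(38)=26015, p(39)=31185, p(40)=37338, p(41)=44583, p(42)=53174, p(43)=63261, p(44)=75175, p(45)=89134, p(46)=105558, p(47)=124754, p(48)=147273, p(49)=173525, p(50)=204226, p(51)=239943, p(52)=281589, p(53)=329931, p(54)=386155, p(55)=451276, p(56)=526823, p(57)=614154, p(58)=715220, p(59)=831820, p(60)=966467, p(61)=1121505, p(62)=1300156, p(63)=1505499, p(64)=1741630, p(65)=2012558, p(66)=2323520, p(67)=2679689, p(68)=3087735, p(69)=3554345, p(70)=4087968, p(71)=4697205, p(72)=5392783, p(73)=6185689.
Final step: p(74) = p(73) + p(72) - p(69) - p(67) + p(62) + p(59) - p(52) - p(48) + p(39) + p(34) - p(23) - p(17) + p(4)
= 6185689 + 5392783 - 3554345 - 2679689 + 1300156 + 831820 - 281589 - 147273 + 31185 + 12310 - 1255 - 297 + 5
= 7089500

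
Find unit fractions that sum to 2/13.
1/7 + 1/91

Greedy algorithm:
2/13: ceiling(13/2) = 7, use 1/7
1/91: ceiling(91/1) = 91, use 1/91
Result: 2/13 = 1/7 + 1/91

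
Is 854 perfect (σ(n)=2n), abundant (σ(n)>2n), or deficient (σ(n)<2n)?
deficient

Proper divisors of 854: sum = 1 + 2 + 7 + 14 + 61 + 122 + 427 = 634
Since 634 < 854, 854 is deficient.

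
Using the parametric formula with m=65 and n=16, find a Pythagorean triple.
(3969, 2080, 4481)

Euclid's formula: a = m² - n², b = 2mn, c = m² + n²
m = 65, n = 16
a = 65² - 16² = 4225 - 256 = 3969
b = 2 × 65 × 16 = 2080
c = 65² + 16² = 4225 + 256 = 4481
Verification: 3969² + 2080² = 15752961 + 4326400 = 20079361 = 4481² ✓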